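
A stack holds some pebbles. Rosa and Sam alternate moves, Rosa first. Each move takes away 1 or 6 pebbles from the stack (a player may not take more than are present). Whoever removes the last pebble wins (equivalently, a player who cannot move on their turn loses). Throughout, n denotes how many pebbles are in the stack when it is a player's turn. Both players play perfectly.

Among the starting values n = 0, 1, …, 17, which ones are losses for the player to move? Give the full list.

0, 2, 4, 7, 9, 11, 14, 16

Label each position W (a win for the player to move) or L (a loss). A position with no legal move is L; any other position is W exactly when some move reaches an L, and L when every move reaches a W.
n=0: no move → L
n=1: can move to 0, which is L ⇒ W
n=2: the only move is to 1(W), a W ⇒ L
n=3: can move to 2, which is L ⇒ W
n=4: the only move is to 3(W), a W ⇒ L
n=5: can move to 4, which is L ⇒ W
n=6: can move to 0, which is L ⇒ W
n=7: moves to 6(W), 1(W); every one is W ⇒ L
n=8: can move to 7, which is L ⇒ W
n=9: moves to 8(W), 3(W); every one is W ⇒ L
n=10: can move to 9, which is L ⇒ W
n=11: moves to 10(W), 5(W); every one is W ⇒ L
n=12: can move to 11, which is L ⇒ W
n=13: can move to 7, which is L ⇒ W
n=14: moves to 13(W), 8(W); every one is W ⇒ L
n=15: can move to 14, which is L ⇒ W
n=16: moves to 15(W), 10(W); every one is W ⇒ L
n=17: can move to 16, which is L ⇒ W
Reading off the rows marked L gives the requested list; there are 8 such values of n.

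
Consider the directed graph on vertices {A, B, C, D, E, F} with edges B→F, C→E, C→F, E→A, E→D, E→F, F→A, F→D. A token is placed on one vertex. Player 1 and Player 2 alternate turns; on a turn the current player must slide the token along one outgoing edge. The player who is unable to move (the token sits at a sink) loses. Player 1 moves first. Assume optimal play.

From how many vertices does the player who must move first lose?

Work bottom-up. With no move the player to move loses. Otherwise the position is W if at least one move leads to an L position for the opponent, and L if every move leads to a W.
Every edge goes from a vertex to one that appears earlier in the order D, A, F, E, B, C, so processing vertices in that order labels each vertex after all of its successors.
D: no outgoing edge → L
A: no outgoing edge → L
F: reaches L-position A → W
E: reaches L-position A → W
B: only reaches F(W), which is W → L
C: only reaches E(W), F(W), all W → L
The L vertices are A, B, C, D; that is 4 in all.

4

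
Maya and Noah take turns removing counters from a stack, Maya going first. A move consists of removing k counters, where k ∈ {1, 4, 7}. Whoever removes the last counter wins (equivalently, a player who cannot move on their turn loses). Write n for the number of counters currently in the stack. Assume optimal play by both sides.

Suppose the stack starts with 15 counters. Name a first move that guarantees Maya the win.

Remove 7, leaving 8.

Build the W/L table. Terminal = L. A non-terminal position is W if it has a move to some L; otherwise it is L.
n=0: no move → L
n=1: →0(L), so W
n=2: →1(W) only, which is W, so L
n=3: →2(L), so W
n=4: →0(L), so W
n=5: →4(W), 1(W) — all W, so L
n=6: →5(L), so W
n=7: →0(L), so W
n=8: →7(W), 4(W), 1(W) — all W, so L
n=9: →8(L), so W
n=10: →9(W), 6(W), 3(W) — all W, so L
n=11: →10(L), so W
n=12: →8(L), so W
n=13: →12(W), 9(W), 6(W) — all W, so L
n=14: →13(L), so W
n=15: →8(L), so W
From 15, the L positions reachable in one move are: 8.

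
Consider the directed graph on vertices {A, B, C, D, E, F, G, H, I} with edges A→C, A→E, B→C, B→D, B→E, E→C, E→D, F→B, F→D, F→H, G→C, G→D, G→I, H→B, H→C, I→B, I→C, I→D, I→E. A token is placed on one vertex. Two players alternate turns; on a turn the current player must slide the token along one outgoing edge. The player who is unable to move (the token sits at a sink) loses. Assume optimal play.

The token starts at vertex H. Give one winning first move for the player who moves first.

Move to C.

Use the standard recursion: the mover loses at a terminal position; elsewhere, the mover wins exactly when some move hands the opponent an L position.
Every edge goes from a vertex to one that appears earlier in the order D, C, E, B, H, F, I, G, A, so processing vertices in that order labels each vertex after all of its successors.
D: no outgoing edge → L
C: no outgoing edge → L
E: reaches L-position C → W
B: reaches L-position C → W
H: reaches L-position C → W
F: reaches L-position D → W
I: reaches L-position C → W
G: reaches L-position C → W
A: reaches L-position C → W
From H, the L positions reachable in one move are: C.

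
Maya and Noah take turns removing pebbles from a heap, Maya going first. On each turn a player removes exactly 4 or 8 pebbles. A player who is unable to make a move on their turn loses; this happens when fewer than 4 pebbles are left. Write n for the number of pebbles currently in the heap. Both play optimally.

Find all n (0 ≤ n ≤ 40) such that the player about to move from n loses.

0, 1, 2, 3, 12, 13, 14, 15, 24, 25, 26, 27, 36, 37, 38, 39

Classify positions by backward induction: terminal positions (no move available) are L. From any other position, the mover wins iff some move reaches an L.
n=0: no move → L
n=1: no move → L
n=2: no move → L
n=3: no move → L
n=4: reaches L-position 0 → W
n=5: reaches L-position 1 → W
n=6: reaches L-position 2 → W
n=7: reaches L-position 3 → W
n=8: reaches L-position 0 → W
n=9: reaches L-position 1 → W
n=10: reaches L-position 2 → W
n=11: reaches L-position 3 → W
n=12: only reaches 8(W), 4(W), all W → L
n=13: only reaches 9(W), 5(W), all W → L
n=14: only reaches 10(W), 6(W), all W → L
n=15: only reaches 11(W), 7(W), all W → L
n=16: reaches L-position 12 → W
n=17: reaches L-position 13 → W
n=18: reaches L-position 14 → W
n=19: reaches L-position 15 → W
n=20: reaches L-position 12 → W
n=21: reaches L-position 13 → W
n=22: reaches L-position 14 → W
n=23: reaches L-position 15 → W
n=24: only reaches 20(W), 16(W), all W → L
n=25: only reaches 21(W), 17(W), all W → L
n=26: only reaches 22(W), 18(W), all W → L
n=27: only reaches 23(W), 19(W), all W → L
n=28: reaches L-position 24 → W
n=29: reaches L-position 25 → W
n=30: reaches L-position 26 → W
n=31: reaches L-position 27 → W
n=32: reaches L-position 24 → W
n=33: reaches L-position 25 → W
n=34: reaches L-position 26 → W
n=35: reaches L-position 27 → W
n=36: only reaches 32(W), 28(W), all W → L
n=37: only reaches 33(W), 29(W), all W → L
n=38: only reaches 34(W), 30(W), all W → L
n=39: only reaches 35(W), 31(W), all W → L
n=40: reaches L-position 36 → W
Reading off the rows marked L gives the requested list; there are 16 such values of n.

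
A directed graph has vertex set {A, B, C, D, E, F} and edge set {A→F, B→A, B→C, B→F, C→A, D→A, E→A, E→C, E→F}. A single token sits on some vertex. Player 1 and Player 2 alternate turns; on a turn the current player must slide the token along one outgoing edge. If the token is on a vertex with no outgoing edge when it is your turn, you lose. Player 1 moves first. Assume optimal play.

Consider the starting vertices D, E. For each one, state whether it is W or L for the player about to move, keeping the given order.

D: L, E: W

Compute win/loss labels from the base case upward. A position with no move is L. Any other position is W if it can reach an L in one move, else L.
Every edge goes from a vertex to one that appears earlier in the order F, A, C, E, B, D, so processing vertices in that order labels each vertex after all of its successors.
F: no outgoing edge → L
A: W (go to F, an L position)
C: L (sole option A(W) is W)
E: W (go to C, an L position)
B: W (go to C, an L position)
D: L (sole option A(W) is W)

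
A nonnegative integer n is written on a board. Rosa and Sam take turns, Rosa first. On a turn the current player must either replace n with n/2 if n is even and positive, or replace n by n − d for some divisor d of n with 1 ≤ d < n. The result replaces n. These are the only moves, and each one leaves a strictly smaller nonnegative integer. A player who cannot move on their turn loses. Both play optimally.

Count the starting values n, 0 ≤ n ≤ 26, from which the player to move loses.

Label each position W (a win for the player to move) or L (a loss). A position with no legal move is L; any other position is W exactly when some move reaches an L, and L when every move reaches a W.
n=0: no move → L
n=1: no move → L
n=2: reaches L-position 1 → W
n=3: only reaches 2(W), which is W → L
n=4: reaches L-position 3 → W
n=5: only reaches 4(W), which is W → L
n=6: reaches L-position 3 → W
n=7: only reaches 6(W), which is W → L
n=8: reaches L-position 7 → W
n=9: only reaches 6(W), 8(W), all W → L
n=10: reaches L-position 5 → W
n=11: only reaches 10(W), which is W → L
n=12: reaches L-position 9 → W
n=13: only reaches 12(W), which is W → L
n=14: reaches L-position 7 → W
n=15: only reaches 10(W), 12(W), 14(W), all W → L
n=16: reaches L-position 15 → W
n=17: only reaches 16(W), which is W → L
n=18: reaches L-position 9 → W
n=19: only reaches 18(W), which is W → L
n=20: reaches L-position 15 → W
n=21: only reaches 14(W), 18(W), 20(W), all W → L
n=22: reaches L-position 11 → W
n=23: only reaches 22(W), which is W → L
n=24: reaches L-position 21 → W
n=25: only reaches 20(W), 24(W), all W → L
n=26: reaches L-position 13 → W
L entries with 0 ≤ n ≤ 26: n = 0, 1, 3, 5, 7, 9, 11, 13, 15, 17, 19, 21, 23, 25; that makes 14.

14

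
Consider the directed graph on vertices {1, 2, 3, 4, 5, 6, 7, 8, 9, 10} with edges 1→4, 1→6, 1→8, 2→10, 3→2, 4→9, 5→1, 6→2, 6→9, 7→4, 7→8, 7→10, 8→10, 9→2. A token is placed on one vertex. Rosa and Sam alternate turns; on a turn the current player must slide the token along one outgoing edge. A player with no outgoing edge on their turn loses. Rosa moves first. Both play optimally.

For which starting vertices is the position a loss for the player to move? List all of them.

1, 3, 9, 10

Use the standard recursion: the mover loses at a terminal position; elsewhere, the mover wins exactly when some move hands the opponent an L position.
Every edge goes from a vertex to one that appears earlier in the order 10, 2, 9, 8, 6, 3, 4, 7, 1, 5, so processing vertices in that order labels each vertex after all of its successors.
10: no outgoing edge → L
2: W (go to 10, an L position)
9: L (sole option 2(W) is W)
8: W (go to 10, an L position)
6: W (go to 9, an L position)
3: L (sole option 2(W) is W)
4: W (go to 9, an L position)
7: W (go to 10, an L position)
1: L (options 4(W), 6(W), 8(W) are all W)
5: W (go to 1, an L position)
The losing starting vertices are exactly the entries labelled L in this table (4 of them).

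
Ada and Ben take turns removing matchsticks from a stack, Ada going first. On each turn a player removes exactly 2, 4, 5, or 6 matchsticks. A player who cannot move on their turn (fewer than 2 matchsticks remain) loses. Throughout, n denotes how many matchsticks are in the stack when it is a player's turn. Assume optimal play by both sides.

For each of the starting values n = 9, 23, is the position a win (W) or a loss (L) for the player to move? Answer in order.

9: L, 23: W

Positions with no move are L. A position that does have a move is losing for the player to move precisely when every available move leads to a winning position for the opponent. Fill in the labels:
n=0: no move → L
n=1: no move → L
n=2: W (go to 0, an L position)
n=3: W (go to 1, an L position)
n=4: W (go to 0, an L position)
n=5: W (go to 1, an L position)
n=6: W (go to 1, an L position)
n=7: W (go to 1, an L position)
n=8: L (options 6(W), 4(W), 3(W), 2(W) are all W)
n=9: L (options 7(W), 5(W), 4(W), 3(W) are all W)
n=10: W (go to 8, an L position)
n=11: W (go to 9, an L position)
n=12: W (go to 8, an L position)
n=13: W (go to 9, an L position)
n=14: W (go to 9, an L position)
n=15: W (go to 9, an L position)
n=16: L (options 14(W), 12(W), 11(W), 10(W) are all W)
n=17: L (options 15(W), 13(W), 12(W), 11(W) are all W)
n=18: W (go to 16, an L position)
n=19: W (go to 17, an L position)
n=20: W (go to 16, an L position)
n=21: W (go to 17, an L position)
n=22: W (go to 17, an L position)
n=23: W (go to 17, an L position)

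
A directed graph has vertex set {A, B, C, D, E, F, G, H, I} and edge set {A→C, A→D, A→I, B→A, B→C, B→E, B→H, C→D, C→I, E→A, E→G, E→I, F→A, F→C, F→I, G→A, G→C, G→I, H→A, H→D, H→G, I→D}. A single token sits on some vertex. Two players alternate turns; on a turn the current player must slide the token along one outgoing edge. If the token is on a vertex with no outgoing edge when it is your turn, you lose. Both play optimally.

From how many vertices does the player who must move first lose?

4

Label each position W (a win for the player to move) or L (a loss). A position with no legal move is L; any other position is W exactly when some move reaches an L, and L when every move reaches a W.
Every edge goes from a vertex to one that appears earlier in the order D, I, C, A, F, G, E, H, B, so processing vertices in that order labels each vertex after all of its successors.
D: no outgoing edge → L
I: →D(L), so W
C: →D(L), so W
A: →D(L), so W
F: →A(W), C(W), I(W) — all W, so L
G: →A(W), C(W), I(W) — all W, so L
E: →G(L), so W
H: →G(L), so W
B: →H(W), E(W), A(W), C(W) — all W, so L
The L vertices are B, D, F, G; that is 4 in all.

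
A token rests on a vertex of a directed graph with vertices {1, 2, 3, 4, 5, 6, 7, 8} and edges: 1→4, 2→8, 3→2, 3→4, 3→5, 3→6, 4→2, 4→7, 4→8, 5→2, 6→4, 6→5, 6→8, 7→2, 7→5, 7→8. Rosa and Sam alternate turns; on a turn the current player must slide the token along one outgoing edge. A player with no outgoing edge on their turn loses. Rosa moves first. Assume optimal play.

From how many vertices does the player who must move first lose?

Compute win/loss labels from the base case upward. A position with no move is L. Any other position is W if it can reach an L in one move, else L.
Every edge goes from a vertex to one that appears earlier in the order 8, 2, 5, 7, 4, 6, 3, 1, so processing vertices in that order labels each vertex after all of its successors.
8: no outgoing edge → L
2: reaches L-position 8 → W
5: only reaches 2(W), which is W → L
7: reaches L-position 5 → W
4: reaches L-position 8 → W
6: reaches L-position 5 → W
3: reaches L-position 5 → W
1: only reaches 4(W), which is W → L
The L vertices are 1, 5, 8; that is 3 in all.

3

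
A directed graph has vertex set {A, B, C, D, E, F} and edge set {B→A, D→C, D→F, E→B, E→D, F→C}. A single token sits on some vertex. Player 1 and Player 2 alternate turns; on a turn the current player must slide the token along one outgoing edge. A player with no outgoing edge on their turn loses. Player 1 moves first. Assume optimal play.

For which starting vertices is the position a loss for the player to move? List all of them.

A, C, E

Positions with no move are L. A position that does have a move is losing for the player to move precisely when every available move leads to a winning position for the opponent. Fill in the labels:
Every edge goes from a vertex to one that appears earlier in the order A, C, B, F, D, E, so processing vertices in that order labels each vertex after all of its successors.
A: no outgoing edge → L
C: no outgoing edge → L
B: →A(L), so W
F: →C(L), so W
D: →C(L), so W
E: →D(W), B(W) — all W, so L
The losing starting vertices are exactly the entries labelled L in this table (3 of them).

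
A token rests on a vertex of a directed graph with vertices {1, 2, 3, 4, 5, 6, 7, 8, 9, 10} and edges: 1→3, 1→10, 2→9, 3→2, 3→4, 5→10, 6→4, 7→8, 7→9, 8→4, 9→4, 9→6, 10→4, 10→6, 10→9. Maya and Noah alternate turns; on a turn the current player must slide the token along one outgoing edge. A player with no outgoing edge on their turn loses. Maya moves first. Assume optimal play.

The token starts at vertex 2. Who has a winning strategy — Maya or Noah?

Noah wins.

Work bottom-up. With no move the player to move loses. Otherwise the position is W if at least one move leads to an L position for the opponent, and L if every move leads to a W.
Every edge goes from a vertex to one that appears earlier in the order 4, 6, 9, 2, 8, 10, 3, 5, 1, 7, so processing vertices in that order labels each vertex after all of its successors.
4: no outgoing edge → L
6: can move to 4, which is L ⇒ W
9: can move to 4, which is L ⇒ W
2: the only move is to 9(W), a W ⇒ L
8: can move to 4, which is L ⇒ W
10: can move to 4, which is L ⇒ W
3: can move to 2, which is L ⇒ W
5: the only move is to 10(W), a W ⇒ L
1: moves to 3(W), 10(W); every one is W ⇒ L
7: moves to 8(W), 9(W); every one is W ⇒ L
Every move from 2 reaches a W position, so the mover loses.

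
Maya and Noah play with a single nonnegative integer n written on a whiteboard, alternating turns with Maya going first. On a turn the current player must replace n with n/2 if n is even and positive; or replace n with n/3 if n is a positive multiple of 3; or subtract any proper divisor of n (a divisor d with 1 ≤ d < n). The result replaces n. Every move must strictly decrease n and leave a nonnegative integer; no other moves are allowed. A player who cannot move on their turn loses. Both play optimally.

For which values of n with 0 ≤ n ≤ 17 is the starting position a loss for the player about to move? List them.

Build the W/L table. Terminal = L. A non-terminal position is W if it has a move to some L; otherwise it is L.
n=0: no move → L
n=1: no move → L
n=2: reaches L-position 1 → W
n=3: reaches L-position 1 → W
n=4: only reaches 2(W), 3(W), all W → L
n=5: reaches L-position 4 → W
n=6: reaches L-position 4 → W
n=7: only reaches 6(W), which is W → L
n=8: reaches L-position 4 → W
n=9: only reaches 3(W), 6(W), 8(W), all W → L
n=10: reaches L-position 9 → W
n=11: only reaches 10(W), which is W → L
n=12: reaches L-position 4 → W
n=13: only reaches 12(W), which is W → L
n=14: reaches L-position 7 → W
n=15: only reaches 5(W), 10(W), 12(W), 14(W), all W → L
n=16: reaches L-position 15 → W
n=17: only reaches 16(W), which is W → L
Reading off the rows marked L gives the requested list; there are 9 such values of n.

0, 1, 4, 7, 9, 11, 13, 15, 17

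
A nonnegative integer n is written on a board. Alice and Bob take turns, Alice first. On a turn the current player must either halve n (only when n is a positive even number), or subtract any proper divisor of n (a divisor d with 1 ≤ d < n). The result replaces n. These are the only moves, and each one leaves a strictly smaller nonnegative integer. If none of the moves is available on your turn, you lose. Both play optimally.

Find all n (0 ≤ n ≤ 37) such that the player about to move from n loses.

Positions with no move are L. A position that does have a move is losing for the player to move precisely when every available move leads to a winning position for the opponent. Fill in the labels:
n=0: no move → L
n=1: no move → L
n=2: →1(L), so W
n=3: →2(W) only, which is W, so L
n=4: →3(L), so W
n=5: →4(W) only, which is W, so L
n=6: →3(L), so W
n=7: →6(W) only, which is W, so L
n=8: →7(L), so W
n=9: →6(W), 8(W) — all W, so L
n=10: →5(L), so W
n=11: →10(W) only, which is W, so L
n=12: →9(L), so W
n=13: →12(W) only, which is W, so L
n=14: →7(L), so W
n=15: →10(W), 12(W), 14(W) — all W, so L
n=16: →15(L), so W
n=17: →16(W) only, which is W, so L
n=18: →9(L), so W
n=19: →18(W) only, which is W, so L
n=20: →15(L), so W
n=21: →14(W), 18(W), 20(W) — all W, so L
n=22: →11(L), so W
n=23: →22(W) only, which is W, so L
n=24: →21(L), so W
n=25: →20(W), 24(W) — all W, so L
n=26: →13(L), so W
n=27: →18(W), 24(W), 26(W) — all W, so L
n=28: →21(L), so W
n=29: →28(W) only, which is W, so L
n=30: →15(L), so W
n=31: →30(W) only, which is W, so L
n=32: →31(L), so W
n=33: →22(W), 30(W), 32(W) — all W, so L
n=34: →17(L), so W
n=35: →28(W), 30(W), 34(W) — all W, so L
n=36: →27(L), so W
n=37: →36(W) only, which is W, so L
Reading off the rows marked L gives the requested list; there are 20 such values of n.

0, 1, 3, 5, 7, 9, 11, 13, 15, 17, 19, 21, 23, 25, 27, 29, 31, 33, 35, 37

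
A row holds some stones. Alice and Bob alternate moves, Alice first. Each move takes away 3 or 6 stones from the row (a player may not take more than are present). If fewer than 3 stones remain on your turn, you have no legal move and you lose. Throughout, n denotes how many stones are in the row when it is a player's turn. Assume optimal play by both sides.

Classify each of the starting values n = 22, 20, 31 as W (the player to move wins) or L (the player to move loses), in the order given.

Compute win/loss labels from the base case upward. A position with no move is L. Any other position is W if it can reach an L in one move, else L.
n=0: no move → L
n=1: no move → L
n=2: no move → L
n=3: can move to 0, which is L ⇒ W
n=4: can move to 1, which is L ⇒ W
n=5: can move to 2, which is L ⇒ W
n=6: can move to 0, which is L ⇒ W
n=7: can move to 1, which is L ⇒ W
n=8: can move to 2, which is L ⇒ W
n=9: moves to 6(W), 3(W); every one is W ⇒ L
n=10: moves to 7(W), 4(W); every one is W ⇒ L
n=11: moves to 8(W), 5(W); every one is W ⇒ L
n=12: can move to 9, which is L ⇒ W
n=13: can move to 10, which is L ⇒ W
n=14: can move to 11, which is L ⇒ W
n=15: can move to 9, which is L ⇒ W
n=16: can move to 10, which is L ⇒ W
n=17: can move to 11, which is L ⇒ W
n=18: moves to 15(W), 12(W); every one is W ⇒ L
n=19: moves to 16(W), 13(W); every one is W ⇒ L
n=20: moves to 17(W), 14(W); every one is W ⇒ L
n=21: can move to 18, which is L ⇒ W
n=22: can move to 19, which is L ⇒ W
n=23: can move to 20, which is L ⇒ W
n=24: can move to 18, which is L ⇒ W
n=25: can move to 19, which is L ⇒ W
n=26: can move to 20, which is L ⇒ W
n=27: moves to 24(W), 21(W); every one is W ⇒ L
n=28: moves to 25(W), 22(W); every one is W ⇒ L
n=29: moves to 26(W), 23(W); every one is W ⇒ L
n=30: can move to 27, which is L ⇒ W
n=31: can move to 28, which is L ⇒ W

22: W, 20: L, 31: W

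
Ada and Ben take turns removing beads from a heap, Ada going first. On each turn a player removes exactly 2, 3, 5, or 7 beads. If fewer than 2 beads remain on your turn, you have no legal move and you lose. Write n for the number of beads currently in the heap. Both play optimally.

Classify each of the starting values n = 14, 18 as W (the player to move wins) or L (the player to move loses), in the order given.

14: W, 18: L

Build the W/L table. Terminal = L. A non-terminal position is W if it has a move to some L; otherwise it is L.
n=0: no move → L
n=1: no move → L
n=2: reaches L-position 0 → W
n=3: reaches L-position 1 → W
n=4: reaches L-position 1 → W
n=5: reaches L-position 0 → W
n=6: reaches L-position 1 → W
n=7: reaches L-position 0 → W
n=8: reaches L-position 1 → W
n=9: only reaches 7(W), 6(W), 4(W), 2(W), all W → L
n=10: only reaches 8(W), 7(W), 5(W), 3(W), all W → L
n=11: reaches L-position 9 → W
n=12: reaches L-position 10 → W
n=13: reaches L-position 10 → W
n=14: reaches L-position 9 → W
n=15: reaches L-position 10 → W
n=16: reaches L-position 9 → W
n=17: reaches L-position 10 → W
n=18: only reaches 16(W), 15(W), 13(W), 11(W), all W → L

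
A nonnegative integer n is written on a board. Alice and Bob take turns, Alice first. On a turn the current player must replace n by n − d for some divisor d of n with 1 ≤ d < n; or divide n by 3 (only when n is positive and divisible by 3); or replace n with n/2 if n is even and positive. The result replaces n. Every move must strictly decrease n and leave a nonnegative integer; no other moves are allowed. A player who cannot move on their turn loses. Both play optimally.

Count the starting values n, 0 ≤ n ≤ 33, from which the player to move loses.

Compute win/loss labels from the base case upward. A position with no move is L. Any other position is W if it can reach an L in one move, else L.
n=0: no move → L
n=1: no move → L
n=2: can move to 1, which is L ⇒ W
n=3: can move to 1, which is L ⇒ W
n=4: moves to 2(W), 3(W); every one is W ⇒ L
n=5: can move to 4, which is L ⇒ W
n=6: can move to 4, which is L ⇒ W
n=7: the only move is to 6(W), a W ⇒ L
n=8: can move to 4, which is L ⇒ W
n=9: moves to 3(W), 6(W), 8(W); every one is W ⇒ L
n=10: can move to 9, which is L ⇒ W
n=11: the only move is to 10(W), a W ⇒ L
n=12: can move to 4, which is L ⇒ W
n=13: the only move is to 12(W), a W ⇒ L
n=14: can move to 7, which is L ⇒ W
n=15: moves to 5(W), 10(W), 12(W), 14(W); every one is W ⇒ L
n=16: can move to 15, which is L ⇒ W
n=17: the only move is to 16(W), a W ⇒ L
n=18: can move to 9, which is L ⇒ W
n=19: the only move is to 18(W), a W ⇒ L
n=20: can move to 15, which is L ⇒ W
n=21: can move to 7, which is L ⇒ W
n=22: can move to 11, which is L ⇒ W
n=23: the only move is to 22(W), a W ⇒ L
n=24: can move to 23, which is L ⇒ W
n=25: moves to 20(W), 24(W); every one is W ⇒ L
n=26: can move to 13, which is L ⇒ W
n=27: can move to 9, which is L ⇒ W
n=28: moves to 14(W), 21(W), 24(W), 26(W), 27(W); every one is W ⇒ L
n=29: can move to 28, which is L ⇒ W
n=30: can move to 15, which is L ⇒ W
n=31: the only move is to 30(W), a W ⇒ L
n=32: can move to 28, which is L ⇒ W
n=33: can move to 11, which is L ⇒ W
L entries with 0 ≤ n ≤ 33: n = 0, 1, 4, 7, 9, 11, 13, 15, 17, 19, 23, 25, 28, 31; that makes 14.

14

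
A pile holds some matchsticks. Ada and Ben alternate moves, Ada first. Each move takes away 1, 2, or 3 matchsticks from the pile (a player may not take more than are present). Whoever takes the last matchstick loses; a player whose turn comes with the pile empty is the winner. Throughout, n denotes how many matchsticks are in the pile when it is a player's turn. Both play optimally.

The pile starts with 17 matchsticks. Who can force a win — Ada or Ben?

Ben wins.

Build the W/L table. Terminal = W. A non-terminal position is W if it has a move to some L; otherwise it is L.
n=0: no move; the opponent has just taken the last matchstick and therefore loses → W
n=1: the only move is to 0(W), a W ⇒ L
n=2: can move to 1, which is L ⇒ W
n=3: can move to 1, which is L ⇒ W
n=4: can move to 1, which is L ⇒ W
n=5: moves to 4(W), 3(W), 2(W); every one is W ⇒ L
n=6: can move to 5, which is L ⇒ W
n=7: can move to 5, which is L ⇒ W
n=8: can move to 5, which is L ⇒ W
n=9: moves to 8(W), 7(W), 6(W); every one is W ⇒ L
n=10: can move to 9, which is L ⇒ W
n=11: can move to 9, which is L ⇒ W
n=12: can move to 9, which is L ⇒ W
n=13: moves to 12(W), 11(W), 10(W); every one is W ⇒ L
n=14: can move to 13, which is L ⇒ W
n=15: can move to 13, which is L ⇒ W
n=16: can move to 13, which is L ⇒ W
n=17: moves to 16(W), 15(W), 14(W); every one is W ⇒ L
The starting position 17 is L: whatever Ada does, the opponent receives a W position.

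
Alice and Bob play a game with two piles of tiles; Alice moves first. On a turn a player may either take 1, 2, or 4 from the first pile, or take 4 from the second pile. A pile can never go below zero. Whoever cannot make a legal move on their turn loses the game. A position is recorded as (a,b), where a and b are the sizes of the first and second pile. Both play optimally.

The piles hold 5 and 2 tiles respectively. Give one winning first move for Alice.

Use the standard recursion: the mover loses at a terminal position; elsewhere, the mover wins exactly when some move hands the opponent an L position.
No move ever increases a pile, so every position that can arise here has a ≤ 5 and b ≤ 2; it is enough to label the cells with 0 ≤ a ≤ 5 and 0 ≤ b ≤ 2.
Every move lowers a or b (never raises either), so fill the grid row by row in increasing a, and left to right within a row: each cell's successors are then already labelled.
      b=0  b=1  b=2
a=0:    L    L    L
a=1:    W    W    W
a=2:    W    W    W
a=3:    L    L    L
a=4:    W    W    W
a=5:    W    W    W
Cells with no legal move (terminal, hence L): (0,0), (0,1), (0,2).
The remaining L cells, each justified by listing all of its moves:
(3,0): moves to (2,0)(W), (1,0)(W); every one is W ⇒ L
(3,1): moves to (2,1)(W), (1,1)(W); every one is W ⇒ L
(3,2): moves to (2,2)(W), (1,2)(W); every one is W ⇒ L
Every other cell has at least one move into one of the L cells above, so it is W.
From (5,2), the L positions reachable in one move are: (3,2).

Move to (3,2).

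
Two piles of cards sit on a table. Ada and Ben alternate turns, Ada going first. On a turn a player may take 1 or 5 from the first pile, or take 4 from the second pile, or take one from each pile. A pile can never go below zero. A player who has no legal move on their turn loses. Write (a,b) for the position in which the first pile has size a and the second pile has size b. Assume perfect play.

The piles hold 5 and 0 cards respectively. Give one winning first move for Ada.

Label each position W (a win for the player to move) or L (a loss). A position with no legal move is L; any other position is W exactly when some move reaches an L, and L when every move reaches a W.
No move ever increases a pile, so every position that can arise here has a ≤ 5 and b ≤ 0; it is enough to label the cells with 0 ≤ a ≤ 5 and 0 ≤ b ≤ 0.
Every move lowers a or b (never raises either), so fill the grid row by row in increasing a, and left to right within a row: each cell's successors are then already labelled.
      b=0
a=0:    L
a=1:    W
a=2:    L
a=3:    W
a=4:    L
a=5:    W
Cells with no legal move (terminal, hence L): (0,0).
The remaining L cells, each justified by listing all of its moves:
(2,0): L (sole option (1,0)(W) is W)
(4,0): L (sole option (3,0)(W) is W)
Every other cell has at least one move into one of the L cells above, so it is W.
From (5,0), the L positions reachable in one move are: (4,0), (0,0). Any move reaching one of these is winning.

Move to (4,0).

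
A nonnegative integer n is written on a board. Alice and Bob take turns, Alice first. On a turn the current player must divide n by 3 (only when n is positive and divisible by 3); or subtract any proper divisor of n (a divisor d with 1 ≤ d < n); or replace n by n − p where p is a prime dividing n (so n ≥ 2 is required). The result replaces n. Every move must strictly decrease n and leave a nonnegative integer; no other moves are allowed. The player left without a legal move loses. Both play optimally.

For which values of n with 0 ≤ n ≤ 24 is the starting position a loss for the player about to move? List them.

0, 1, 4, 9, 14, 20

Build the W/L table. Terminal = L. A non-terminal position is W if it has a move to some L; otherwise it is L.
n=0: no move → L
n=1: no move → L
n=2: W (go to 0, an L position)
n=3: W (go to 0, an L position)
n=4: L (options 2(W), 3(W) are all W)
n=5: W (go to 0, an L position)
n=6: W (go to 4, an L position)
n=7: W (go to 0, an L position)
n=8: W (go to 4, an L position)
n=9: L (options 3(W), 6(W), 8(W) are all W)
n=10: W (go to 9, an L position)
n=11: W (go to 0, an L position)
n=12: W (go to 4, an L position)
n=13: W (go to 0, an L position)
n=14: L (options 7(W), 12(W), 13(W) are all W)
n=15: W (go to 14, an L position)
n=16: W (go to 14, an L position)
n=17: W (go to 0, an L position)
n=18: W (go to 9, an L position)
n=19: W (go to 0, an L position)
n=20: L (options 10(W), 15(W), 16(W), 18(W), 19(W) are all W)
n=21: W (go to 14, an L position)
n=22: W (go to 20, an L position)
n=23: W (go to 0, an L position)
n=24: W (go to 20, an L position)
Reading off the rows marked L gives the requested list; there are 6 such values of n.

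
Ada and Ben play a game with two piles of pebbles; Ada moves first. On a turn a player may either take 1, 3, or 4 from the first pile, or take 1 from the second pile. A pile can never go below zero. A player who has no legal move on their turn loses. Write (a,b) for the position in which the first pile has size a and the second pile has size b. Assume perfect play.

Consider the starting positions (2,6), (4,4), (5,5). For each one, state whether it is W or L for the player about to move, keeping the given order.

(2,6): L, (4,4): W, (5,5): W

Classify positions by backward induction: terminal positions (no move available) are L. From any other position, the mover wins iff some move reaches an L.
No move ever increases a pile, so every position that can arise here has a ≤ 5 and b ≤ 6; it is enough to label the cells with 0 ≤ a ≤ 5 and 0 ≤ b ≤ 6.
Every move lowers a or b (never raises either), so fill the grid row by row in increasing a, and left to right within a row: each cell's successors are then already labelled.
      b=0  b=1  b=2  b=3  b=4  b=5  b=6
a=0:    L    W    L    W    L    W    L
a=1:    W    L    W    L    W    L    W
a=2:    L    W    L    W    L    W    L
a=3:    W    L    W    L    W    L    W
a=4:    W    W    W    W    W    W    W
a=5:    W    W    W    W    W    W    W
Cells with no legal move (terminal, hence L): (0,0).
The remaining L cells, each justified by listing all of its moves:
(0,2): →(0,1)(W) only, which is W, so L
(0,4): →(0,3)(W) only, which is W, so L
(0,6): →(0,5)(W) only, which is W, so L
(1,1): →(0,1)(W), (1,0)(W) — all W, so L
(1,3): →(0,3)(W), (1,2)(W) — all W, so L
(1,5): →(0,5)(W), (1,4)(W) — all W, so L
(2,0): →(1,0)(W) only, which is W, so L
(2,2): →(1,2)(W), (2,1)(W) — all W, so L
(2,4): →(1,4)(W), (2,3)(W) — all W, so L
(2,6): →(1,6)(W), (2,5)(W) — all W, so L
(3,1): →(2,1)(W), (0,1)(W), (3,0)(W) — all W, so L
(3,3): →(2,3)(W), (0,3)(W), (3,2)(W) — all W, so L
(3,5): →(2,5)(W), (0,5)(W), (3,4)(W) — all W, so L
Every other cell has at least one move into one of the L cells above, so it is W.
(2,6): one of the L cells justified above, so L
(4,4): the move to (0,4) reaches an L cell, so W
(5,5): the move to (1,5) reaches an L cell, so W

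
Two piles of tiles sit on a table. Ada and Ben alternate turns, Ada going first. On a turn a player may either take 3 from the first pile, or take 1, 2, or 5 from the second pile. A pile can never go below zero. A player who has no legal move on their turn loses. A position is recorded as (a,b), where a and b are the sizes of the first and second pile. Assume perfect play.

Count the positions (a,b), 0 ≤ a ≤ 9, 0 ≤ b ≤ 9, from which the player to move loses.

Label each position W (a win for the player to move) or L (a loss). A position with no legal move is L; any other position is W exactly when some move reaches an L, and L when every move reaches a W.
Every move lowers a or b (never raises either), so fill the grid row by row in increasing a, and left to right within a row: each cell's successors are then already labelled.
      b=0  b=1  b=2  b=3  b=4  b=5  b=6  b=7  b=8  b=9
a=0:    L    W    W    L    W    W    L    W    W    L
a=1:    L    W    W    L    W    W    L    W    W    L
a=2:    L    W    W    L    W    W    L    W    W    L
a=3:    W    L    W    W    L    W    W    L    W    W
a=4:    W    L    W    W    L    W    W    L    W    W
a=5:    W    L    W    W    L    W    W    L    W    W
a=6:    L    W    W    L    W    W    L    W    W    L
a=7:    L    W    W    L    W    W    L    W    W    L
a=8:    L    W    W    L    W    W    L    W    W    L
a=9:    W    L    W    W    L    W    W    L    W    W
Cells with no legal move (terminal, hence L): (0,0), (1,0), (2,0).
The remaining L cells, each justified by listing all of its moves:
(0,3): moves to (0,2)(W), (0,1)(W); every one is W ⇒ L
(0,6): moves to (0,5)(W), (0,4)(W), (0,1)(W); every one is W ⇒ L
(0,9): moves to (0,8)(W), (0,7)(W), (0,4)(W); every one is W ⇒ L
(1,3): moves to (1,2)(W), (1,1)(W); every one is W ⇒ L
(1,6): moves to (1,5)(W), (1,4)(W), (1,1)(W); every one is W ⇒ L
(1,9): moves to (1,8)(W), (1,7)(W), (1,4)(W); every one is W ⇒ L
(2,3): moves to (2,2)(W), (2,1)(W); every one is W ⇒ L
(2,6): moves to (2,5)(W), (2,4)(W), (2,1)(W); every one is W ⇒ L
(2,9): moves to (2,8)(W), (2,7)(W), (2,4)(W); every one is W ⇒ L
(3,1): moves to (0,1)(W), (3,0)(W); every one is W ⇒ L
(3,4): moves to (0,4)(W), (3,3)(W), (3,2)(W); every one is W ⇒ L
(3,7): moves to (0,7)(W), (3,6)(W), (3,5)(W), (3,2)(W); every one is W ⇒ L
(4,1): moves to (1,1)(W), (4,0)(W); every one is W ⇒ L
(4,4): moves to (1,4)(W), (4,3)(W), (4,2)(W); every one is W ⇒ L
(4,7): moves to (1,7)(W), (4,6)(W), (4,5)(W), (4,2)(W); every one is W ⇒ L
(5,1): moves to (2,1)(W), (5,0)(W); every one is W ⇒ L
(5,4): moves to (2,4)(W), (5,3)(W), (5,2)(W); every one is W ⇒ L
(5,7): moves to (2,7)(W), (5,6)(W), (5,5)(W), (5,2)(W); every one is W ⇒ L
(6,0): the only move is to (3,0)(W), a W ⇒ L
(6,3): moves to (3,3)(W), (6,2)(W), (6,1)(W); every one is W ⇒ L
(6,6): moves to (3,6)(W), (6,5)(W), (6,4)(W), (6,1)(W); every one is W ⇒ L
(6,9): moves to (3,9)(W), (6,8)(W), (6,7)(W), (6,4)(W); every one is W ⇒ L
(7,0): the only move is to (4,0)(W), a W ⇒ L
(7,3): moves to (4,3)(W), (7,2)(W), (7,1)(W); every one is W ⇒ L
(7,6): moves to (4,6)(W), (7,5)(W), (7,4)(W), (7,1)(W); every one is W ⇒ L
(7,9): moves to (4,9)(W), (7,8)(W), (7,7)(W), (7,4)(W); every one is W ⇒ L
(8,0): the only move is to (5,0)(W), a W ⇒ L
(8,3): moves to (5,3)(W), (8,2)(W), (8,1)(W); every one is W ⇒ L
(8,6): moves to (5,6)(W), (8,5)(W), (8,4)(W), (8,1)(W); every one is W ⇒ L
(8,9): moves to (5,9)(W), (8,8)(W), (8,7)(W), (8,4)(W); every one is W ⇒ L
(9,1): moves to (6,1)(W), (9,0)(W); every one is W ⇒ L
(9,4): moves to (6,4)(W), (9,3)(W), (9,2)(W); every one is W ⇒ L
(9,7): moves to (6,7)(W), (9,6)(W), (9,5)(W), (9,2)(W); every one is W ⇒ L
Every other cell has at least one move into one of the L cells above, so it is W.
L cells per row: a=0: 4, a=1: 4, a=2: 4, a=3: 3, a=4: 3, a=5: 3, a=6: 4, a=7: 4, a=8: 4, a=9: 3; total 36.

36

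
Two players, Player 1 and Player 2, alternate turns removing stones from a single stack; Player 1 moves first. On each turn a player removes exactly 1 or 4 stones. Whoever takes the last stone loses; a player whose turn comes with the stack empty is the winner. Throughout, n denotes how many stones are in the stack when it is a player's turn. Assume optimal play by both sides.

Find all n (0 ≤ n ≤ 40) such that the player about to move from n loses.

1, 3, 6, 8, 11, 13, 16, 18, 21, 23, 26, 28, 31, 33, 36, 38

Use the standard recursion: the mover wins at a terminal position; elsewhere, the mover wins exactly when some move hands the opponent an L position.
n=0: no move; the opponent has just taken the last stone and therefore loses → W
n=1: the only move is to 0(W), a W ⇒ L
n=2: can move to 1, which is L ⇒ W
n=3: the only move is to 2(W), a W ⇒ L
n=4: can move to 3, which is L ⇒ W
n=5: can move to 1, which is L ⇒ W
n=6: moves to 5(W), 2(W); every one is W ⇒ L
n=7: can move to 6, which is L ⇒ W
n=8: moves to 7(W), 4(W); every one is W ⇒ L
n=9: can move to 8, which is L ⇒ W
n=10: can move to 6, which is L ⇒ W
n=11: moves to 10(W), 7(W); every one is W ⇒ L
n=12: can move to 11, which is L ⇒ W
n=13: moves to 12(W), 9(W); every one is W ⇒ L
n=14: can move to 13, which is L ⇒ W
n=15: can move to 11, which is L ⇒ W
n=16: moves to 15(W), 12(W); every one is W ⇒ L
n=17: can move to 16, which is L ⇒ W
n=18: moves to 17(W), 14(W); every one is W ⇒ L
n=19: can move to 18, which is L ⇒ W
n=20: can move to 16, which is L ⇒ W
n=21: moves to 20(W), 17(W); every one is W ⇒ L
n=22: can move to 21, which is L ⇒ W
n=23: moves to 22(W), 19(W); every one is W ⇒ L
n=24: can move to 23, which is L ⇒ W
n=25: can move to 21, which is L ⇒ W
n=26: moves to 25(W), 22(W); every one is W ⇒ L
n=27: can move to 26, which is L ⇒ W
n=28: moves to 27(W), 24(W); every one is W ⇒ L
n=29: can move to 28, which is L ⇒ W
n=30: can move to 26, which is L ⇒ W
n=31: moves to 30(W), 27(W); every one is W ⇒ L
n=32: can move to 31, which is L ⇒ W
n=33: moves to 32(W), 29(W); every one is W ⇒ L
n=34: can move to 33, which is L ⇒ W
n=35: can move to 31, which is L ⇒ W
n=36: moves to 35(W), 32(W); every one is W ⇒ L
n=37: can move to 36, which is L ⇒ W
n=38: moves to 37(W), 34(W); every one is W ⇒ L
n=39: can move to 38, which is L ⇒ W
n=40: can move to 36, which is L ⇒ W
Reading off the rows marked L gives the requested list; there are 16 such values of n.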